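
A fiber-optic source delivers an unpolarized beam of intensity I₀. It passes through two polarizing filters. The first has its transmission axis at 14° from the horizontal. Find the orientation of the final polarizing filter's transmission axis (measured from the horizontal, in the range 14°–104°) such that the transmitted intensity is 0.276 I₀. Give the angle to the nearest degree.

θ ≈ 56°

Unpolarized light through the first polarizer → I₁ = ½ I₀, now polarized at 14°.
Need I₂/I₀ = 0.276, so cos²(θ − 14°) = 0.276 / 0.5 = 0.552.
θ − 14° = arccos(√0.552) = 42.0°, giving θ ≈ 14 + 42.0 = 56.0°.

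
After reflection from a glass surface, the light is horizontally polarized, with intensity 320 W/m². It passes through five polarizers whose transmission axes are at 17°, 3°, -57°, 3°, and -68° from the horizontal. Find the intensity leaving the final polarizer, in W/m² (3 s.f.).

By Malus's law, I₁ = 320 W/m² · cos²(17°) = 292.6 W/m².
I₂ = I₁ · cos²(14°) = 292.6 · 0.9415 = 275.5 W/m².
I₃ = I₂ · cos²(60°) = 275.5 · 0.25 = 68.88 W/m².
I₄ = I₃ · cos²(60°) = 68.88 · 0.25 = 17.22 W/m².
I₅ = I₄ · cos²(71°) = 17.22 · 0.106 = 1.825 W/m².

I ≈ 1.83 W/m²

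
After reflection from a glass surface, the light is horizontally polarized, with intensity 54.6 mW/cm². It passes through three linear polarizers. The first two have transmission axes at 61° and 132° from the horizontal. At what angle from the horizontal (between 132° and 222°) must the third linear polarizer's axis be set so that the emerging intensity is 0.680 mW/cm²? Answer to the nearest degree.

θ ≈ 177°

I₁ = I₀ cos²(61° − 0°) = I₀ cos²(61°) = 0.235 I₀.
I₂ = I₁ cos²(132° − 61°) = 0.235 I₀ · cos²(71°) = 0.02491 I₀.
Target fraction: 0.680 / 54.6 mW/cm² = 0.01245 of I₀.
Need I₃/I₀ = 0.01245, so cos²(θ − 132°) = 0.01245 / 0.02491 = 0.4999.
θ − 132° = arccos(√0.4999) = 45.0°, giving θ ≈ 132 + 45.0 = 177.0°.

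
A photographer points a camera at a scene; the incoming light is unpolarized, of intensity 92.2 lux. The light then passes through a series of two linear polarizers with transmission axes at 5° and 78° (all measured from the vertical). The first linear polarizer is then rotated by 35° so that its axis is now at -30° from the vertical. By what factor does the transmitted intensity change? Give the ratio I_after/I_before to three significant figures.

I_new/I_old ≈ 1.12

Before rotation:
Unpolarized light through the first polarizer → I₁ = ½ I₀, now polarized at 5°.
I₂ = I₁ cos²(78° − 5°) = 0.5 I₀ · cos²(73°) = 0.04274 I₀.
After rotation:
Unpolarized light through the first polarizer → I₁ = ½ I₀, now polarized at -30°.
Angle between axes 1 and 2: 72°. I₂ = 0.5 I₀ · cos²(72°) = 0.04775 I₀.
Ratio = 0.04775 / 0.04274 = 1.117.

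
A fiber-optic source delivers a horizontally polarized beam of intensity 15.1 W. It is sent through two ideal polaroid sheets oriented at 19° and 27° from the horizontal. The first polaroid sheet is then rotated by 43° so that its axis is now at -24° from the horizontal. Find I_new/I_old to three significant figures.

Before rotation:
By Malus's law, I₁ = I₀ cos²(19° − 0°) = I₀ cos²(19°) = 0.894 I₀.
I₂ = I₁ cos²(27° − 19°) = 0.894 I₀ · cos²(8°) = 0.8767 I₀.
After rotation:
I₁ = I₀ cos²(-24° − 0°) = I₀ cos²(24°) = 0.8346 I₀.
I₂ = I₁ cos²(27° + 24°) = 0.8346 I₀ · cos²(51°) = 0.3305 I₀.
Ratio = 0.3305 / 0.8767 = 0.377.

I_new/I_old ≈ 0.377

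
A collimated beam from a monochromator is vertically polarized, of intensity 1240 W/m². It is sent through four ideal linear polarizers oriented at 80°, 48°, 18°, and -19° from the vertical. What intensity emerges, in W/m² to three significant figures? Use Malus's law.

By Malus's law, I₁ = 1240 W/m² · cos²(80°) = 37.39 W/m².
I₂ = I₁ · cos²(32°) = 37.39 · 0.7192 = 26.89 W/m².
I₃ = I₂ · cos²(30°) = 26.89 · 0.75 = 20.17 W/m².
I₄ = I₃ · cos²(37°) = 20.17 · 0.6378 = 12.86 W/m².

I ≈ 12.9 W/m²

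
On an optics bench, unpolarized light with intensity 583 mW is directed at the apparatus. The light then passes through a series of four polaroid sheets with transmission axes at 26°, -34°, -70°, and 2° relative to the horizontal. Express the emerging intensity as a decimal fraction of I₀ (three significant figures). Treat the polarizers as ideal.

Unpolarized light through the first polarizer → I₁ = 583 mW/2 = 291.5 mW, polarized at 26°.
I₂ = I₁ · cos²(60°) = 291.5 · 0.25 = 72.88 mW.
I₃ = I₂ · cos²(36°) = 72.88 · 0.6545 = 47.7 mW.
I₄ = I₃ · cos²(72°) = 47.7 · 0.09549 = 4.555 mW.
Transmitted fraction = 0.007813.

I/I₀ ≈ 0.00781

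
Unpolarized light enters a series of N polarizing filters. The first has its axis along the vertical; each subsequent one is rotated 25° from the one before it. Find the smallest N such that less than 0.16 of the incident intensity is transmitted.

First polarizer halves the unpolarized light: factor 1/2.
Each further stage multiplies by cos²(25°) = 0.8214.
After N polarizers: T = 0.5·0.8214^(N−1). Require T < 0.16 ⇒ N−1 > ln(0.16/0.5)/ln(0.8214) = 5.79, so N−1 ≥ 6 and N = 7.
Check: N=7 gives T = 0.1536 < 0.16; N=6 gives T = 0.187.

N = 7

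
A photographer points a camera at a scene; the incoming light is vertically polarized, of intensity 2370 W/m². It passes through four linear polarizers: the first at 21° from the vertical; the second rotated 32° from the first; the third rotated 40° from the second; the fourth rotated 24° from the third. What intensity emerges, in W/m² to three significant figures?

I ≈ 728 W/m²

I₁ = 2370 W/m² · cos²(21°) = 2066 W/m².
I₂ = I₁ · cos²(32°) = 2066 · 0.7192 = 1486 W/m².
I₃ = I₂ · cos²(40°) = 1486 · 0.5868 = 871.8 W/m².
I₄ = I₃ · cos²(24°) = 871.8 · 0.8346 = 727.5 W/m².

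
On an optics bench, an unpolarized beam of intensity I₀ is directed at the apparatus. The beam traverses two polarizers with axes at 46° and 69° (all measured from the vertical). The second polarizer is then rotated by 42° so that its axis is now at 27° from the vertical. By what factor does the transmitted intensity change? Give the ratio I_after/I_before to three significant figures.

Before rotation:
Unpolarized light through the first polarizer → I₁ = ½ I₀, now polarized at 46°.
I₂ = I₁ cos²(69° − 46°) = 0.5 I₀ · cos²(23°) = 0.4237 I₀.
After rotation:
Unpolarized light through the first polarizer → I₁ = ½ I₀, now polarized at 46°.
I₂ = I₁ cos²(27° − 46°) = 0.5 I₀ · cos²(19°) = 0.447 I₀.
Ratio = 0.447 / 0.4237 = 1.055.

I_new/I_old ≈ 1.06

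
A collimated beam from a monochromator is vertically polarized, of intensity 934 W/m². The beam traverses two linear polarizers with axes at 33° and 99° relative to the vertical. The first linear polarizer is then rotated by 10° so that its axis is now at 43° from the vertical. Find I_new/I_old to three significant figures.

I_new/I_old ≈ 1.44

Before rotation:
By Malus's law, I₁ = I₀ cos²(33° − 0°) = I₀ cos²(33°) = 0.7034 I₀.
I₂ = I₁ cos²(99° − 33°) = 0.7034 I₀ · cos²(66°) = 0.1164 I₀.
After rotation:
I₁ = I₀ cos²(43° − 0°) = I₀ cos²(43°) = 0.5349 I₀.
I₂ = I₁ cos²(99° − 43°) = 0.5349 I₀ · cos²(56°) = 0.1673 I₀.
Ratio = 0.1673 / 0.1164 = 1.437.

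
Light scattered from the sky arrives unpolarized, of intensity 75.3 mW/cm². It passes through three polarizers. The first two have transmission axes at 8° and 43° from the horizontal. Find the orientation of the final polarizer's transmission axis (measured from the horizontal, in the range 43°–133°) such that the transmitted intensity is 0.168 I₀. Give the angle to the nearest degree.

Unpolarized light through the first polarizer → I₁ = ½ I₀, now polarized at 8°.
I₂ = I₁ cos²(43° − 8°) = 0.5 I₀ · cos²(35°) = 0.3355 I₀.
Need I₃/I₀ = 0.168, so cos²(θ − 43°) = 0.168 / 0.3355 = 0.5007.
θ − 43° = arccos(√0.5007) = 45.0°, giving θ ≈ 43 + 45.0 = 88.0°.

θ ≈ 88°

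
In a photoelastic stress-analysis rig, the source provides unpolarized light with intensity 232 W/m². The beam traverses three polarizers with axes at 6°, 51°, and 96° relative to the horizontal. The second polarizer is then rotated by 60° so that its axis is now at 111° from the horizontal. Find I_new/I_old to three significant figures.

Before rotation:
Unpolarized light through the first polarizer → I₁ = ½ I₀, now polarized at 6°.
I₂ = I₁ cos²(51° − 6°) = 0.5 I₀ · cos²(45°) = 0.25 I₀.
I₃ = I₂ cos²(96° − 51°) = 0.25 I₀ · cos²(45°) = 0.125 I₀.
After rotation:
Unpolarized light through the first polarizer → I₁ = ½ I₀, now polarized at 6°.
Angle between axes 1 and 2: 75°. I₂ = 0.5 I₀ · cos²(75°) = 0.03349 I₀.
I₃ = I₂ cos²(96° − 111°) = 0.03349 I₀ · cos²(15°) = 0.03125 I₀.
Ratio = 0.03125 / 0.125 = 0.25.

I_new/I_old ≈ 0.250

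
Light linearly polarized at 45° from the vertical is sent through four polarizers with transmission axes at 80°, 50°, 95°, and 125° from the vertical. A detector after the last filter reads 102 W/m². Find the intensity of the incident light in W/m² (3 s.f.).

I₀ ≈ 540 W/m²

By Malus's law, I₁ = I₀ cos²(80° − 45°) = I₀ cos²(35°) = 0.671 I₀.
I₂ = I₁ cos²(50° − 80°) = 0.671 I₀ · cos²(30°) = 0.5033 I₀.
I₃ = I₂ cos²(95° − 50°) = 0.5033 I₀ · cos²(45°) = 0.2516 I₀.
I₄ = I₃ cos²(125° − 95°) = 0.2516 I₀ · cos²(30°) = 0.1887 I₀.
So 102 W/m² = 0.1887 I₀, giving I₀ = 102/0.1887 = 540.5 W/m².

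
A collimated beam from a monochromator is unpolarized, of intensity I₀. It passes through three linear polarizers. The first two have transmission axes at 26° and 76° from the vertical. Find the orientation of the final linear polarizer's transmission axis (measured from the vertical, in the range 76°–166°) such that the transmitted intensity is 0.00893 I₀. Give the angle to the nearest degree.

Unpolarized light through the first polarizer → I₁ = ½ I₀, now polarized at 26°.
I₂ = I₁ cos²(76° − 26°) = 0.5 I₀ · cos²(50°) = 0.2066 I₀.
Need I₃/I₀ = 0.00893, so cos²(θ − 76°) = 0.00893 / 0.2066 = 0.04323.
θ − 76° = arccos(√0.04323) = 78.0°, giving θ ≈ 76 + 78.0 = 154.0°.

θ ≈ 154°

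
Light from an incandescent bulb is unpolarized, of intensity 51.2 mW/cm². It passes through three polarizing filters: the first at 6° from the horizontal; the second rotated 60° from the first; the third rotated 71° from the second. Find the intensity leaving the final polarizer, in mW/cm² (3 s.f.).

I ≈ 0.678 mW/cm²

Unpolarized light through the first polarizer → I₁ = 51.2 mW/cm²/2 = 25.6 mW/cm², polarized at 6°.
I₂ = I₁ · cos²(60°) = 25.6 · 0.25 = 6.4 mW/cm².
I₃ = I₂ · cos²(71°) = 6.4 · 0.106 = 0.6784 mW/cm².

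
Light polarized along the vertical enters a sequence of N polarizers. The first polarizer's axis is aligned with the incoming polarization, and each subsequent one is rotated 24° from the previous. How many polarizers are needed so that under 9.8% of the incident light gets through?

First polarizer is aligned with the polarization: full transmission.
Each further stage multiplies by cos²(24°) = 0.8346.
After N polarizers: T = 0.8346^(N−1). Require T < 0.098 ⇒ N−1 > ln(0.098)/ln(0.8346) = 12.84, so N−1 ≥ 13 and N = 14.
Check: N=14 gives T = 0.09528 < 0.098; N=13 gives T = 0.1142.

N = 14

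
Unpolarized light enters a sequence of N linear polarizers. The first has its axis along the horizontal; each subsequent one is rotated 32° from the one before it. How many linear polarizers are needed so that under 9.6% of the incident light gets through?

First polarizer halves the unpolarized light: factor 1/2.
Each further stage multiplies by cos²(32°) = 0.7192.
After N polarizers: T = 0.5·0.7192^(N−1). Require T < 0.096 ⇒ N−1 > ln(0.096/0.5)/ln(0.7192) = 5.01, so N−1 ≥ 6 and N = 7.
Check: N=7 gives T = 0.06919 < 0.096; N=6 gives T = 0.0962.

N = 7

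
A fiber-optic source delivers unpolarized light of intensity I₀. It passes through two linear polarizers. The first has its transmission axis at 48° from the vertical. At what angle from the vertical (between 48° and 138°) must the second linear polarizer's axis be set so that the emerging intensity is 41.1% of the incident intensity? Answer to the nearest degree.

Unpolarized light through the first polarizer → I₁ = ½ I₀, now polarized at 48°.
Need I₂/I₀ = 0.411, so cos²(θ − 48°) = 0.411 / 0.5 = 0.822.
θ − 48° = arccos(√0.822) = 25.0°, giving θ ≈ 48 + 25.0 = 73.0°.

θ ≈ 73°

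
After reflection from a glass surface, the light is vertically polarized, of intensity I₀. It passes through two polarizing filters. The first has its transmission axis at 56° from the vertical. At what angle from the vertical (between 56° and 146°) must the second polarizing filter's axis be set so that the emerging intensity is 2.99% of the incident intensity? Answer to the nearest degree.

I₁ = I₀ cos²(56° − 0°) = I₀ cos²(56°) = 0.3127 I₀.
Need I₂/I₀ = 0.0299, so cos²(θ − 56°) = 0.0299 / 0.3127 = 0.09562.
θ − 56° = arccos(√0.09562) = 72.0°, giving θ ≈ 56 + 72.0 = 128.0°.

θ ≈ 128°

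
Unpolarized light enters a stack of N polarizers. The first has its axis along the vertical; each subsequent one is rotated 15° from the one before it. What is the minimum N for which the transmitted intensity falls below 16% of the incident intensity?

N = 18

First polarizer halves the unpolarized light: factor 1/2.
Each further stage multiplies by cos²(15°) = 0.933.
After N polarizers: T = 0.5·0.933^(N−1). Require T < 0.16 ⇒ N−1 > ln(0.16/0.5)/ln(0.933) = 16.43, so N−1 ≥ 17 and N = 18.
Check: N=18 gives T = 0.1538 < 0.16; N=17 gives T = 0.1649.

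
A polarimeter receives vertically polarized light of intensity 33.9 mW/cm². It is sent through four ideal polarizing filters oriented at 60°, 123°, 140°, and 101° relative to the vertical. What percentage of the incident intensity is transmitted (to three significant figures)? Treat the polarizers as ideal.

≈ 2.85%

I₁ = 33.9 mW/cm² · cos²(60°) = 8.475 mW/cm².
I₂ = I₁ · cos²(63°) = 8.475 · 0.2061 = 1.747 mW/cm².
I₃ = I₂ · cos²(17°) = 1.747 · 0.9145 = 1.597 mW/cm².
I₄ = I₃ · cos²(39°) = 1.597 · 0.604 = 0.9648 mW/cm².
That is 2.846% of the incident intensity.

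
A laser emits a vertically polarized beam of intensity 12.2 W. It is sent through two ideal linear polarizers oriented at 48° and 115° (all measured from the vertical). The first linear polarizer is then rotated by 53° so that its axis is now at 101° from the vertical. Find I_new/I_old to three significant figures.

I_new/I_old ≈ 0.501

Before rotation:
I₁ = I₀ cos²(48° − 0°) = I₀ cos²(48°) = 0.4477 I₀.
I₂ = I₁ cos²(115° − 48°) = 0.4477 I₀ · cos²(67°) = 0.06836 I₀.
After rotation:
I₁ = I₀ cos²(101° − 0°) = I₀ cos²(79°) = 0.03641 I₀.
I₂ = I₁ cos²(115° − 101°) = 0.03641 I₀ · cos²(14°) = 0.03428 I₀.
Ratio = 0.03428 / 0.06836 = 0.5015.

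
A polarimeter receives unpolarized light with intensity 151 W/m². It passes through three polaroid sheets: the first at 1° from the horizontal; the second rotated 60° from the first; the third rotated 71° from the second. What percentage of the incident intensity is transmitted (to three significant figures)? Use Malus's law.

≈ 1.32%

Unpolarized light through the first polarizer → I₁ = 151 W/m²/2 = 75.5 W/m², polarized at 1°.
I₂ = I₁ · cos²(60°) = 75.5 · 0.25 = 18.88 W/m².
I₃ = I₂ · cos²(71°) = 18.88 · 0.106 = 2.001 W/m².
That is 1.325% of the incident intensity.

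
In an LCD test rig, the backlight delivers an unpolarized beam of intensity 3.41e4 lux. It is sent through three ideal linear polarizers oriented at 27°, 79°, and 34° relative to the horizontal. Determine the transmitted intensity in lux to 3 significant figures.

Unpolarized light through the first polarizer → I₁ = 3.41e4 lux/2 = 1.705e+04 lux, polarized at 27°.
I₂ = I₁ · cos²(52°) = 1.705e+04 · 0.379 = 6463 lux.
I₃ = I₂ · cos²(45°) = 6463 · 0.5 = 3231 lux.

I ≈ 3230 lux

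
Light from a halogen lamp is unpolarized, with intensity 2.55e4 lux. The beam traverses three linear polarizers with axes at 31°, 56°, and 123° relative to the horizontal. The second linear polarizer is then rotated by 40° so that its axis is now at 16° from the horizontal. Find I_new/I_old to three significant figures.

I_new/I_old ≈ 0.636

Before rotation:
Unpolarized light through the first polarizer → I₁ = ½ I₀, now polarized at 31°.
I₂ = I₁ cos²(56° − 31°) = 0.5 I₀ · cos²(25°) = 0.4107 I₀.
I₃ = I₂ cos²(123° − 56°) = 0.4107 I₀ · cos²(67°) = 0.0627 I₀.
After rotation:
Unpolarized light through the first polarizer → I₁ = ½ I₀, now polarized at 31°.
I₂ = I₁ cos²(16° − 31°) = 0.5 I₀ · cos²(15°) = 0.4665 I₀.
Angle between axes 2 and 3: 73°. I₃ = 0.4665 I₀ · cos²(73°) = 0.03988 I₀.
Ratio = 0.03988 / 0.0627 = 0.636.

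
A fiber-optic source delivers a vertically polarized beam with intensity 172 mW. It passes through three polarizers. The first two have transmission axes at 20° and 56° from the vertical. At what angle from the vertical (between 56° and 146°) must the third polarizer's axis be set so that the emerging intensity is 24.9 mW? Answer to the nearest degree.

θ ≈ 116°

I₁ = I₀ cos²(20° − 0°) = I₀ cos²(20°) = 0.883 I₀.
I₂ = I₁ cos²(56° − 20°) = 0.883 I₀ · cos²(36°) = 0.5779 I₀.
Target fraction: 24.9 / 172 mW = 0.1448 of I₀.
Need I₃/I₀ = 0.1448, so cos²(θ − 56°) = 0.1448 / 0.5779 = 0.2505.
θ − 56° = arccos(√0.2505) = 60.0°, giving θ ≈ 56 + 60.0 = 116.0°.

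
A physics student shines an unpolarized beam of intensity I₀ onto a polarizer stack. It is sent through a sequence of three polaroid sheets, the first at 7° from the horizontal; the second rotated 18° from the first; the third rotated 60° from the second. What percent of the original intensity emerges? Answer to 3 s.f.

≈ 11.3%

Unpolarized light through the first polarizer → I₁ = ½ I₀, now polarized at 7°.
I₂ = I₁ cos²(18°) = 0.5 · 0.9045 I₀ = 0.4523 I₀.
I₃ = I₂ cos²(60°) = 0.4523 · 0.25 I₀ = 0.1131 I₀.
That is 11.31% of the incident intensity.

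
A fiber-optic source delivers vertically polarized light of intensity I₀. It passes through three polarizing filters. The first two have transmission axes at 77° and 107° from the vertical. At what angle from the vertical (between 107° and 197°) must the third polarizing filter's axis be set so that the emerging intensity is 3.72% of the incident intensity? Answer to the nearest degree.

θ ≈ 115°

I₁ = I₀ cos²(77° − 0°) = I₀ cos²(77°) = 0.0506 I₀.
I₂ = I₁ cos²(107° − 77°) = 0.0506 I₀ · cos²(30°) = 0.03795 I₀.
Need I₃/I₀ = 0.0372, so cos²(θ − 107°) = 0.0372 / 0.03795 = 0.9802.
θ − 107° = arccos(√0.9802) = 8.1°, giving θ ≈ 107 + 8.1 = 115.1°.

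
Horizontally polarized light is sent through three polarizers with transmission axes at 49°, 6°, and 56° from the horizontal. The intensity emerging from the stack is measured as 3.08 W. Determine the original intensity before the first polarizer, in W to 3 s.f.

I₀ ≈ 32.4 W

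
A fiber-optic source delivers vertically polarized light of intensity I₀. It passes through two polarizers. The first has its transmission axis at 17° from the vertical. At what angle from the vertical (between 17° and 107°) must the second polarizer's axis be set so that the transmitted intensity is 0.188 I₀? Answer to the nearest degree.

By Malus's law, I₁ = I₀ cos²(17° − 0°) = I₀ cos²(17°) = 0.9145 I₀.
Need I₂/I₀ = 0.188, so cos²(θ − 17°) = 0.188 / 0.9145 = 0.2056.
θ − 17° = arccos(√0.2056) = 63.0°, giving θ ≈ 17 + 63.0 = 80.0°.

θ ≈ 80°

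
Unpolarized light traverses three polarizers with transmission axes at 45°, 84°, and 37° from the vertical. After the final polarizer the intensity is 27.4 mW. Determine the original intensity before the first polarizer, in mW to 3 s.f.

I₀ ≈ 195 mW

Unpolarized light through the first polarizer → I₁ = ½ I₀, now polarized at 45°.
I₂ = I₁ cos²(84° − 45°) = 0.5 I₀ · cos²(39°) = 0.302 I₀.
I₃ = I₂ cos²(37° − 84°) = 0.302 I₀ · cos²(47°) = 0.1405 I₀.
So 27.4 mW = 0.1405 I₀, giving I₀ = 27.4/0.1405 = 195.1 mW.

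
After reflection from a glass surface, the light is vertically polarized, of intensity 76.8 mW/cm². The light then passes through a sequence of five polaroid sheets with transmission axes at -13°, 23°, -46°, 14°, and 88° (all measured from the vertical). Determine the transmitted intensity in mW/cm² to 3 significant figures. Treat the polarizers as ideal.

I₁ = 76.8 mW/cm² · cos²(13°) = 72.91 mW/cm².
I₂ = I₁ · cos²(36°) = 72.91 · 0.6545 = 47.72 mW/cm².
I₃ = I₂ · cos²(69°) = 47.72 · 0.1284 = 6.129 mW/cm².
I₄ = I₃ · cos²(60°) = 6.129 · 0.25 = 1.532 mW/cm².
I₅ = I₄ · cos²(74°) = 1.532 · 0.07598 = 0.1164 mW/cm².

I ≈ 0.116 mW/cm²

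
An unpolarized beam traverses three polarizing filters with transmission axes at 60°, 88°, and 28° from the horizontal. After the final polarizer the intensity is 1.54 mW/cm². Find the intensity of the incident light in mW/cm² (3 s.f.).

I₀ ≈ 15.8 mW/cm²

Unpolarized light through the first polarizer → I₁ = ½ I₀, now polarized at 60°.
I₂ = I₁ cos²(88° − 60°) = 0.5 I₀ · cos²(28°) = 0.3898 I₀.
I₃ = I₂ cos²(28° − 88°) = 0.3898 I₀ · cos²(60°) = 0.09745 I₀.
So 1.54 mW/cm² = 0.09745 I₀, giving I₀ = 1.54/0.09745 = 15.8 mW/cm².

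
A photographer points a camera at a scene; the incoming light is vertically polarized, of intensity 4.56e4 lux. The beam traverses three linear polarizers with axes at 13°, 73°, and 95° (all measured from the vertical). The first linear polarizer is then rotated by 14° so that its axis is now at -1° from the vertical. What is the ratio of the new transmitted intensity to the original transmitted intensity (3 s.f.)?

Before rotation:
By Malus's law, I₁ = I₀ cos²(13° − 0°) = I₀ cos²(13°) = 0.9494 I₀.
I₂ = I₁ cos²(73° − 13°) = 0.9494 I₀ · cos²(60°) = 0.2373 I₀.
I₃ = I₂ cos²(95° − 73°) = 0.2373 I₀ · cos²(22°) = 0.204 I₀.
After rotation:
I₁ = I₀ cos²(-1° − 0°) = I₀ cos²(1°) = 0.9997 I₀.
I₂ = I₁ cos²(73° + 1°) = 0.9997 I₀ · cos²(74°) = 0.07595 I₀.
I₃ = I₂ cos²(95° − 73°) = 0.07595 I₀ · cos²(22°) = 0.06529 I₀.
Ratio = 0.06529 / 0.204 = 0.32.

I_new/I_old ≈ 0.320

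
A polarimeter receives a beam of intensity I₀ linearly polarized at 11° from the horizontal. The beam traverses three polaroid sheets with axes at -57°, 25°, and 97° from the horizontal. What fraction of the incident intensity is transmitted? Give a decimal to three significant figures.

≈ 0.000260 I₀

I₁ = I₀ cos²(-57° − 11°) = I₀ cos²(68°) = 0.1403 I₀.
I₂ = I₁ cos²(25° + 57°) = 0.1403 I₀ · cos²(82°) = 0.002718 I₀.
I₃ = I₂ cos²(97° − 25°) = 0.002718 I₀ · cos²(72°) = 0.0002596 I₀.
Transmitted fraction = 0.0002596.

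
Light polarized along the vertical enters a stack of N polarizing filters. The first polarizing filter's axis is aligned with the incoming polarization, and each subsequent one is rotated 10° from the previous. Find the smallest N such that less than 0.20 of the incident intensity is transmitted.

N = 54

First polarizer is aligned with the polarization: full transmission.
Each further stage multiplies by cos²(10°) = 0.9698.
After N polarizers: T = 0.9698^(N−1). Require T < 0.20 ⇒ N−1 > ln(0.20)/ln(0.9698) = 52.57, so N−1 ≥ 53 and N = 54.
Check: N=54 gives T = 0.1974 < 0.20; N=53 gives T = 0.2035.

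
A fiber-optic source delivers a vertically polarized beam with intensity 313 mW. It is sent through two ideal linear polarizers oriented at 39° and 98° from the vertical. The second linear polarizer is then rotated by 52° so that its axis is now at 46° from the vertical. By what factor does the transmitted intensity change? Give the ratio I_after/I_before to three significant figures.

I_new/I_old ≈ 3.71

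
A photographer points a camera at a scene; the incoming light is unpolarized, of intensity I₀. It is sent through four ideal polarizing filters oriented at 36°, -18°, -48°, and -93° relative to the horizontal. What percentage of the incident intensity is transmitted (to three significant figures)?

≈ 6.48%

Unpolarized light through the first polarizer → I₁ = ½ I₀, now polarized at 36°.
I₂ = I₁ cos²(-18° − 36°) = 0.5 I₀ · cos²(54°) = 0.1727 I₀.
I₃ = I₂ cos²(-48° + 18°) = 0.1727 I₀ · cos²(30°) = 0.1296 I₀.
I₄ = I₃ cos²(-93° + 48°) = 0.1296 I₀ · cos²(45°) = 0.06478 I₀.
That is 6.478% of the incident intensity.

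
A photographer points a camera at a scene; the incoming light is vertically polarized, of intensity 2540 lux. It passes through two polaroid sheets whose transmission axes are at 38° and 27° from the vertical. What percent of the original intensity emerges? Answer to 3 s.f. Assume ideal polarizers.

I₁ = 2540 lux · cos²(38°) = 1577 lux.
I₂ = I₁ · cos²(11°) = 1577 · 0.9636 = 1520 lux.
That is 59.84% of the incident intensity.

≈ 59.8%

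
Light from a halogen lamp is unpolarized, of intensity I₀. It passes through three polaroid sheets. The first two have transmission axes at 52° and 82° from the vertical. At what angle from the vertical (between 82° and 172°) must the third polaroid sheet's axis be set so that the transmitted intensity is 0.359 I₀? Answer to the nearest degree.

Unpolarized light through the first polarizer → I₁ = ½ I₀, now polarized at 52°.
I₂ = I₁ cos²(82° − 52°) = 0.5 I₀ · cos²(30°) = 0.375 I₀.
Need I₃/I₀ = 0.359, so cos²(θ − 82°) = 0.359 / 0.375 = 0.9573.
θ − 82° = arccos(√0.9573) = 11.9°, giving θ ≈ 82 + 11.9 = 93.9°.

θ ≈ 94°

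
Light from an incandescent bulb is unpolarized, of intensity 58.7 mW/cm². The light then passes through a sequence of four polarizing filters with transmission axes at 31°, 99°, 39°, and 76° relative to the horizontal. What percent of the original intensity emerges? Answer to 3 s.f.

Unpolarized light through the first polarizer → I₁ = 58.7 mW/cm²/2 = 29.35 mW/cm², polarized at 31°.
I₂ = I₁ · cos²(68°) = 29.35 · 0.1403 = 4.119 mW/cm².
I₃ = I₂ · cos²(60°) = 4.119 · 0.25 = 1.03 mW/cm².
I₄ = I₃ · cos²(37°) = 1.03 · 0.6378 = 0.6567 mW/cm².
That is 1.119% of the incident intensity.

≈ 1.12%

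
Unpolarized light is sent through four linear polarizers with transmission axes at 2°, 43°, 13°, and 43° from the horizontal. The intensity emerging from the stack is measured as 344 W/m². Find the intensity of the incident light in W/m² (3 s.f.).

Unpolarized light through the first polarizer → I₁ = ½ I₀, now polarized at 2°.
I₂ = I₁ cos²(43° − 2°) = 0.5 I₀ · cos²(41°) = 0.2848 I₀.
I₃ = I₂ cos²(13° − 43°) = 0.2848 I₀ · cos²(30°) = 0.2136 I₀.
I₄ = I₃ cos²(43° − 13°) = 0.2136 I₀ · cos²(30°) = 0.1602 I₀.
So 344 W/m² = 0.1602 I₀, giving I₀ = 344/0.1602 = 2147 W/m².

I₀ ≈ 2150 W/m²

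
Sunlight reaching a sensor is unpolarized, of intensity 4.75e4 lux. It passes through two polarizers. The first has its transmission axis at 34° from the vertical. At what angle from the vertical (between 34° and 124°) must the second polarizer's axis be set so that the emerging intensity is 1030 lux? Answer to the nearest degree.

Unpolarized light through the first polarizer → I₁ = ½ I₀, now polarized at 34°.
Target fraction: 1030 / 4.75e4 lux = 0.02168 of I₀.
Need I₂/I₀ = 0.02168, so cos²(θ − 34°) = 0.02168 / 0.5 = 0.04337.
θ − 34° = arccos(√0.04337) = 78.0°, giving θ ≈ 34 + 78.0 = 112.0°.

θ ≈ 112°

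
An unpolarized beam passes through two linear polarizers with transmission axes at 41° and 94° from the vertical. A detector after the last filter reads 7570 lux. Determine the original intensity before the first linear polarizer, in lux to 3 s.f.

I₀ ≈ 4.18e4 lux

Unpolarized light through the first polarizer → I₁ = ½ I₀, now polarized at 41°.
I₂ = I₁ cos²(94° − 41°) = 0.5 I₀ · cos²(53°) = 0.1811 I₀.
So 7570 lux = 0.1811 I₀, giving I₀ = 7570/0.1811 = 4.18e+04 lux.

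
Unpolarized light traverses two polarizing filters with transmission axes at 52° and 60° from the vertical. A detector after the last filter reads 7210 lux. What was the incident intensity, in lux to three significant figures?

Unpolarized light through the first polarizer → I₁ = ½ I₀, now polarized at 52°.
I₂ = I₁ cos²(60° − 52°) = 0.5 I₀ · cos²(8°) = 0.4903 I₀.
So 7210 lux = 0.4903 I₀, giving I₀ = 7210/0.4903 = 1.47e+04 lux.

I₀ ≈ 1.47e4 lux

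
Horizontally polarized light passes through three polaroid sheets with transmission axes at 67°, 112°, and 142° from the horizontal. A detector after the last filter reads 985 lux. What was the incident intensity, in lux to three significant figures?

I₀ ≈ 1.72e4 lux

I₁ = I₀ cos²(67° − 0°) = I₀ cos²(67°) = 0.1527 I₀.
I₂ = I₁ cos²(112° − 67°) = 0.1527 I₀ · cos²(45°) = 0.07634 I₀.
I₃ = I₂ cos²(142° − 112°) = 0.07634 I₀ · cos²(30°) = 0.05725 I₀.
So 985 lux = 0.05725 I₀, giving I₀ = 985/0.05725 = 1.72e+04 lux.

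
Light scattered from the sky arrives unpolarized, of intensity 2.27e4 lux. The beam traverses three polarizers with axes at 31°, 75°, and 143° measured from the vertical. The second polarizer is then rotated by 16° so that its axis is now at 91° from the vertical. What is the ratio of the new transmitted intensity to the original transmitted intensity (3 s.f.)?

Before rotation:
Unpolarized light through the first polarizer → I₁ = ½ I₀, now polarized at 31°.
I₂ = I₁ cos²(75° − 31°) = 0.5 I₀ · cos²(44°) = 0.2587 I₀.
I₃ = I₂ cos²(143° − 75°) = 0.2587 I₀ · cos²(68°) = 0.03631 I₀.
After rotation:
Unpolarized light through the first polarizer → I₁ = ½ I₀, now polarized at 31°.
I₂ = I₁ cos²(91° − 31°) = 0.5 I₀ · cos²(60°) = 0.125 I₀.
I₃ = I₂ cos²(143° − 91°) = 0.125 I₀ · cos²(52°) = 0.04738 I₀.
Ratio = 0.04738 / 0.03631 = 1.305.

I_new/I_old ≈ 1.30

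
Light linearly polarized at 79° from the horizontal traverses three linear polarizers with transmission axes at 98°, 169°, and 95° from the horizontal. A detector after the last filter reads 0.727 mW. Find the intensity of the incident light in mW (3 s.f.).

By Malus's law, I₁ = I₀ cos²(98° − 79°) = I₀ cos²(19°) = 0.894 I₀.
I₂ = I₁ cos²(169° − 98°) = 0.894 I₀ · cos²(71°) = 0.09476 I₀.
I₃ = I₂ cos²(95° − 169°) = 0.09476 I₀ · cos²(74°) = 0.007199 I₀.
So 0.727 mW = 0.007199 I₀, giving I₀ = 0.727/0.007199 = 101 mW.

I₀ ≈ 101 mW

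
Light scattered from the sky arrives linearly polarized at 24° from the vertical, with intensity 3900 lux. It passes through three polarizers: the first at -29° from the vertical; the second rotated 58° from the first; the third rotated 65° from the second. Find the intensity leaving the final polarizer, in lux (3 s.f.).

I ≈ 70.8 lux

I₁ = 3900 lux · cos²(53°) = 1413 lux.
I₂ = I₁ · cos²(58°) = 1413 · 0.2808 = 396.7 lux.
I₃ = I₂ · cos²(65°) = 396.7 · 0.1786 = 70.84 lux.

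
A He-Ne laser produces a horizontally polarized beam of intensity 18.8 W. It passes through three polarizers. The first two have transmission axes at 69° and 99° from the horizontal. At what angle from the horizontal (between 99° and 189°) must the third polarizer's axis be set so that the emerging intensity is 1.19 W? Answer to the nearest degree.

I₁ = I₀ cos²(69° − 0°) = I₀ cos²(69°) = 0.1284 I₀.
I₂ = I₁ cos²(99° − 69°) = 0.1284 I₀ · cos²(30°) = 0.09632 I₀.
Target fraction: 1.19 / 18.8 W = 0.0633 of I₀.
Need I₃/I₀ = 0.0633, so cos²(θ − 99°) = 0.0633 / 0.09632 = 0.6572.
θ − 99° = arccos(√0.6572) = 35.8°, giving θ ≈ 99 + 35.8 = 134.8°.

θ ≈ 135°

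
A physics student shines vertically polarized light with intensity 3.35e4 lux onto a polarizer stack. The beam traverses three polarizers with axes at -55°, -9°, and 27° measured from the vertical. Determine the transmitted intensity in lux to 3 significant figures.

I₁ = 3.35e4 lux · cos²(55°) = 1.102e+04 lux.
I₂ = I₁ · cos²(46°) = 1.102e+04 · 0.4826 = 5318 lux.
I₃ = I₂ · cos²(36°) = 5318 · 0.6545 = 3481 lux.

I ≈ 3480 lux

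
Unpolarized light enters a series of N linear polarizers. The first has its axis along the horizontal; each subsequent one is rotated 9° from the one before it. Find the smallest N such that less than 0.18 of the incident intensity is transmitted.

First polarizer halves the unpolarized light: factor 1/2.
Each further stage multiplies by cos²(9°) = 0.9755.
After N polarizers: T = 0.5·0.9755^(N−1). Require T < 0.18 ⇒ N−1 > ln(0.18/0.5)/ln(0.9755) = 41.24, so N−1 ≥ 42 and N = 43.
Check: N=43 gives T = 0.1766 < 0.18; N=42 gives T = 0.1811.

N = 43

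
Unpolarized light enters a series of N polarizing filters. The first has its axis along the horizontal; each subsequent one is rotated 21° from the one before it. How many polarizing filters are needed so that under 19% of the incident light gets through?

First polarizer halves the unpolarized light: factor 1/2.
Each further stage multiplies by cos²(21°) = 0.8716.
After N polarizers: T = 0.5·0.8716^(N−1). Require T < 0.19 ⇒ N−1 > ln(0.19/0.5)/ln(0.8716) = 7.04, so N−1 ≥ 8 and N = 9.
Check: N=9 gives T = 0.1665 < 0.19; N=8 gives T = 0.191.

N = 9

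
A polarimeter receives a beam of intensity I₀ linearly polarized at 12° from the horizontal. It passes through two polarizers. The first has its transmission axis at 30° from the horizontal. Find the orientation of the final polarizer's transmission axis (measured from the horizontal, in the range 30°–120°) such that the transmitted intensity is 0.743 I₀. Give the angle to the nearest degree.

I₁ = I₀ cos²(30° − 12°) = I₀ cos²(18°) = 0.9045 I₀.
Need I₂/I₀ = 0.743, so cos²(θ − 30°) = 0.743 / 0.9045 = 0.8214.
θ − 30° = arccos(√0.8214) = 25.0°, giving θ ≈ 30 + 25.0 = 55.0°.

θ ≈ 55°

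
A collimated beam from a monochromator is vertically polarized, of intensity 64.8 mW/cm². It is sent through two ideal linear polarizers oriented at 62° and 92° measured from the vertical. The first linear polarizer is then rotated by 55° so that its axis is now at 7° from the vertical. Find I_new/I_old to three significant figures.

I_new/I_old ≈ 0.0453

Before rotation:
I₁ = I₀ cos²(62° − 0°) = I₀ cos²(62°) = 0.2204 I₀.
I₂ = I₁ cos²(92° − 62°) = 0.2204 I₀ · cos²(30°) = 0.1653 I₀.
After rotation:
I₁ = I₀ cos²(7° − 0°) = I₀ cos²(7°) = 0.9851 I₀.
I₂ = I₁ cos²(92° − 7°) = 0.9851 I₀ · cos²(85°) = 0.007483 I₀.
Ratio = 0.007483 / 0.1653 = 0.04527.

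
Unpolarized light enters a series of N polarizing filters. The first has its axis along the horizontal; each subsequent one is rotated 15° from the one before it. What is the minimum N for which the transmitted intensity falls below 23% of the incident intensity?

N = 13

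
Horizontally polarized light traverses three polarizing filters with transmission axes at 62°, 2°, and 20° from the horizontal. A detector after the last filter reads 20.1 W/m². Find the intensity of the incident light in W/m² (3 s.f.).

I₀ ≈ 403 W/m²

By Malus's law, I₁ = I₀ cos²(62° − 0°) = I₀ cos²(62°) = 0.2204 I₀.
I₂ = I₁ cos²(2° − 62°) = 0.2204 I₀ · cos²(60°) = 0.0551 I₀.
I₃ = I₂ cos²(20° − 2°) = 0.0551 I₀ · cos²(18°) = 0.04984 I₀.
So 20.1 W/m² = 0.04984 I₀, giving I₀ = 20.1/0.04984 = 403.3 W/m².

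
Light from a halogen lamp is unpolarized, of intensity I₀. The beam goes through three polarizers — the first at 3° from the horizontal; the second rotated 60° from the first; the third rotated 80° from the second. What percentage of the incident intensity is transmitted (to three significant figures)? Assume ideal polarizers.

Unpolarized light through the first polarizer → I₁ = ½ I₀, now polarized at 3°.
I₂ = I₁ cos²(60°) = 0.5 · 0.25 I₀ = 0.125 I₀.
I₃ = I₂ cos²(80°) = 0.125 · 0.03015 I₀ = 0.003769 I₀.
That is 0.3769% of the incident intensity.

≈ 0.377%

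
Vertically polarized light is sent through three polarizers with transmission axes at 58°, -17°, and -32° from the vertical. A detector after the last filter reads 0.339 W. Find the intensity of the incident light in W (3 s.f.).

By Malus's law, I₁ = I₀ cos²(58° − 0°) = I₀ cos²(58°) = 0.2808 I₀.
I₂ = I₁ cos²(-17° − 58°) = 0.2808 I₀ · cos²(75°) = 0.01881 I₀.
I₃ = I₂ cos²(-32° + 17°) = 0.01881 I₀ · cos²(15°) = 0.01755 I₀.
So 0.339 W = 0.01755 I₀, giving I₀ = 0.339/0.01755 = 19.32 W.

I₀ ≈ 19.3 W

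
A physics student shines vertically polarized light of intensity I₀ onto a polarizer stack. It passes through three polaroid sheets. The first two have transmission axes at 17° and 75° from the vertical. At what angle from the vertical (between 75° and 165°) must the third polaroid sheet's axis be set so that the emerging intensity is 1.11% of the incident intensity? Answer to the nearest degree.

θ ≈ 153°

I₁ = I₀ cos²(17° − 0°) = I₀ cos²(17°) = 0.9145 I₀.
I₂ = I₁ cos²(75° − 17°) = 0.9145 I₀ · cos²(58°) = 0.2568 I₀.
Need I₃/I₀ = 0.0111, so cos²(θ − 75°) = 0.0111 / 0.2568 = 0.04322.
θ − 75° = arccos(√0.04322) = 78.0°, giving θ ≈ 75 + 78.0 = 153.0°.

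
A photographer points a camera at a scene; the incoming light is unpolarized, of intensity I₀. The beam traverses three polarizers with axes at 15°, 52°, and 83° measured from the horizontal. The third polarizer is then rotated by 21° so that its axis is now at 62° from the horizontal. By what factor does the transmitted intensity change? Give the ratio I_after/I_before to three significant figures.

Before rotation:
Unpolarized light through the first polarizer → I₁ = ½ I₀, now polarized at 15°.
I₂ = I₁ cos²(52° − 15°) = 0.5 I₀ · cos²(37°) = 0.3189 I₀.
I₃ = I₂ cos²(83° − 52°) = 0.3189 I₀ · cos²(31°) = 0.2343 I₀.
After rotation:
Unpolarized light through the first polarizer → I₁ = ½ I₀, now polarized at 15°.
I₂ = I₁ cos²(52° − 15°) = 0.5 I₀ · cos²(37°) = 0.3189 I₀.
I₃ = I₂ cos²(62° − 52°) = 0.3189 I₀ · cos²(10°) = 0.3093 I₀.
Ratio = 0.3093 / 0.2343 = 1.32.

I_new/I_old ≈ 1.32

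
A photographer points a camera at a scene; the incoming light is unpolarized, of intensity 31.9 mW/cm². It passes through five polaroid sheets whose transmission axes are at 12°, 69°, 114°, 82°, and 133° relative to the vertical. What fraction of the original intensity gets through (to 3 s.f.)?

I/I₀ ≈ 0.0211

Unpolarized light through the first polarizer → I₁ = 31.9 mW/cm²/2 = 15.95 mW/cm², polarized at 12°.
I₂ = I₁ · cos²(57°) = 15.95 · 0.2966 = 4.731 mW/cm².
I₃ = I₂ · cos²(45°) = 4.731 · 0.5 = 2.366 mW/cm².
I₄ = I₃ · cos²(32°) = 2.366 · 0.7192 = 1.701 mW/cm².
I₅ = I₄ · cos²(51°) = 1.701 · 0.396 = 0.6738 mW/cm².
Transmitted fraction = 0.02112.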